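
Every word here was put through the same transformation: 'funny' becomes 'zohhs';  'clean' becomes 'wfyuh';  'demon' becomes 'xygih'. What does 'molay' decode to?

Compare letters: f→z is +20, u→o is +20, n→h is +20 — a constant shift. Every letter moves 20 places later in the alphabet, wrapping around z→a.
Reversing it on molay: m−20=s, o−20=u, l−20=r, a−20=g, y−20=e.

surge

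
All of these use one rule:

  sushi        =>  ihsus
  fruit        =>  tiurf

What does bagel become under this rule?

legab

It's just the letters in reverse order.
On bagel: reverse → legab.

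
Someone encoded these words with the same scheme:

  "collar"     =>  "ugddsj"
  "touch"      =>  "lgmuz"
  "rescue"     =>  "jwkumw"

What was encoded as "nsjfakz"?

Compare letters: c→u is +18, o→g is +18, l→d is +18 — a constant shift. It's a constant shift of +18 (ROT18).
Decoding nsjfakz: n−18=v, s−18=a, j−18=r, f−18=n, a−18=i, k−18=s, z−18=h.

varnish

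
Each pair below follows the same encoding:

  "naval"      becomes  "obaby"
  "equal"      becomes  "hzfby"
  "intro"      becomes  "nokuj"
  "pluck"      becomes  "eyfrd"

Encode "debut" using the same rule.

n(13)→o(14) and a(0)→b(1) fit y≡21x+1 (mod 26); the inverse of 21 mod 26 is 5. Each letter's alphabet position (a=0..z=25) is mapped through 21·x+1 mod 26 — an affine cipher.
For debut: d(3)→21·3+1≡12=m; e(4)→21·4+1≡7=h; b(1)→21·1+1≡22=w; u(20)→21·20+1≡5=f; t(19)→21·19+1≡10=k (all mod 26).

mhwfk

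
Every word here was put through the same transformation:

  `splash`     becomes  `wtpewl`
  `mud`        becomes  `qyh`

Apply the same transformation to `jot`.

nsx

Every letter moves 4 places later in the alphabet, wrapping around z→a.
On jot: j+4=n, o+4=s, t+4=x.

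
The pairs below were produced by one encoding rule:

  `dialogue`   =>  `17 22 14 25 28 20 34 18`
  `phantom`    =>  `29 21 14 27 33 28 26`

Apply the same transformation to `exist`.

Letters become their 1-based position plus 13 (so a→14, b→15, …).
On exist: e=5→18, x=24→37, i=9→22, s=19→32, t=20→33.

18 37 22 32 33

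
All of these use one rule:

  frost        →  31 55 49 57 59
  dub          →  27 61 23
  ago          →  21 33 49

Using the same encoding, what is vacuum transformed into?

63 21 25 61 61 45

With a=1..z=26, the number is 2·pos + 19.
Applying it to vacuum: v=22→63, a=1→21, c=3→25, u=21→61, u=21→61, m=13→45.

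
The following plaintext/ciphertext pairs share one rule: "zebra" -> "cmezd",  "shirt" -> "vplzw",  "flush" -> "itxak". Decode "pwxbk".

mouth

A repeating key of period 2 is used — shifts +3, +8 over and over.
Reversing it on pwxbk: p−3=m, w−8=o, x−3=u, b−8=t, k−3=h.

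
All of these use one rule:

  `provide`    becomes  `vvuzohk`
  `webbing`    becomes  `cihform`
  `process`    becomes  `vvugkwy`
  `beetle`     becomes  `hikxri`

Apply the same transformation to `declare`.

jiipgvk

Shifts by position in provide: pos 0: p→v (+6), pos 1: r→v (+4), pos 2: o→u (+6), pos 3: v→z (+4) — repeating every 2. The shifts repeat in a cycle of length 2: positions 0,1,… shift by +6, +4, then the pattern repeats.
For declare: d+6=j, e+4=i, c+6=i, l+4=p, a+6=g, r+4=v, e+6=k.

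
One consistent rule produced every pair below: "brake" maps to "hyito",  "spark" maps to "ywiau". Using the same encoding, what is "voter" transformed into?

The shift increases by 1 at each position, starting from +6: 6, 7, 8, ….
For voter: v+6=b, o+7=v, t+8=b, e+9=n, r+10=b.

bvbnb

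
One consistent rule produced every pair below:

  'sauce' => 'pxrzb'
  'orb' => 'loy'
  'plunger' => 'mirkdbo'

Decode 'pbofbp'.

series

Compare letters: s→p is +23, a→x is +23, u→r is +23 — a constant shift. This is a Caesar cipher with shift 23.
Undoing it on pbofbp: p−23=s, b−23=e, o−23=r, f−23=i, b−23=e, p−23=s.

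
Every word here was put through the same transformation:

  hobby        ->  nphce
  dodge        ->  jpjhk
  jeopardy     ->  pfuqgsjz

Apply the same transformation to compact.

A repeating key of period 2 is used — shifts +6, +1 over and over.
Applying it to compact: c+6=i, o+1=p, m+6=s, p+1=q, a+6=g, c+1=d, t+6=z.

ipsqgdz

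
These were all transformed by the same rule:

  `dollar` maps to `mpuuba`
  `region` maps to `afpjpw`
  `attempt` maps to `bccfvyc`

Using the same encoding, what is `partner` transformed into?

ybacwfa

The shift depends on letter class: consonant d→m is +9, but vowel o→p is +1. The rule splits by letter class: vowels +1, consonants +9.
Applying it to partner: p(cons)+9=y, a(vowel)+1=b, r(cons)+9=a, t(cons)+9=c, n(cons)+9=w, e(vowel)+1=f, r(cons)+9=a.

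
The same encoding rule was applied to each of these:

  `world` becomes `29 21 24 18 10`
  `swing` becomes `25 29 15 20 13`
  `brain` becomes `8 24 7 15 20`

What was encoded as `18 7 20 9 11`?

lance

w is letter #23 and maps to 29: an offset of 6. Letters become their 1-based position plus 6 (so a→7, b→8, …).
Decoding 18 7 20 9 11: 18→(18−6)÷1=12=l, 7→(7−6)÷1=1=a, 20→(20−6)÷1=14=n, 9→(9−6)÷1=3=c, 11→(11−6)÷1=5=e.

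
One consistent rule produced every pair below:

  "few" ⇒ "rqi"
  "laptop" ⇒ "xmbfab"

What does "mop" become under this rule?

It's a constant shift of +12 (ROT12).
Applying it to mop: m+12=y, o+12=a, p+12=b.

yab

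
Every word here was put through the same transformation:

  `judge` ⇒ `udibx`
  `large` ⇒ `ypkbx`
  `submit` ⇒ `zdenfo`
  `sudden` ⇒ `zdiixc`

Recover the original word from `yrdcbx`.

lounge

Treating letters as 0–25, the rule is x ↦ 15x + 15 (mod 26).
Decoding yrdcbx: y(24)→7·(24−15)≡11=l; r(17)→7·(17−15)≡14=o; d(3)→7·(3−15)≡20=u; c(2)→7·(2−15)≡13=n; b(1)→7·(1−15)≡6=g; x(23)→7·(23−15)≡4=e (all mod 26).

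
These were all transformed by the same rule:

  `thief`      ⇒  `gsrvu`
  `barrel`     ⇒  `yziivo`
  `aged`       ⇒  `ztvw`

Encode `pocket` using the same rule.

Each pair mirrors across the alphabet (t↔g, h↔s, i↔r): positions sum to 25. Letters are reflected about the middle of the alphabet (position → 25−position): Atbash.
Applying it to pocket: p↔k, o↔l, c↔x, k↔p, e↔v, t↔g.

klxpvg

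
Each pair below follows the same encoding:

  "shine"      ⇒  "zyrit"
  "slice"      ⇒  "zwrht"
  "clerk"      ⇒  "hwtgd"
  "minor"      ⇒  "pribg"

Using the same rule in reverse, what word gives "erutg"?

viper

s(18)→z(25) and h(7)→y(24) fit y≡19x+21 (mod 26); the inverse of 19 mod 26 is 11. Treating letters as 0–25, the rule is x ↦ 19x + 21 (mod 26).
Undoing it on erutg: e(4)→11·(4−21)≡21=v; r(17)→11·(17−21)≡8=i; u(20)→11·(20−21)≡15=p; t(19)→11·(19−21)≡4=e; g(6)→11·(6−21)≡17=r (all mod 26).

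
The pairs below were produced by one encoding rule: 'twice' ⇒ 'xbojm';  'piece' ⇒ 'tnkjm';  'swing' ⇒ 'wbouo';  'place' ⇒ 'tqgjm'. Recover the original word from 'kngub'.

giant

In twice: t→x is +4, w→b is +5, i→o is +6, c→j is +7 — the shift increases by 1 each position. The shift increases by 1 at each position, starting from +4: 4, 5, 6, ….
Undoing it on kngub: k−4=g, n−5=i, g−6=a, u−7=n, b−8=t.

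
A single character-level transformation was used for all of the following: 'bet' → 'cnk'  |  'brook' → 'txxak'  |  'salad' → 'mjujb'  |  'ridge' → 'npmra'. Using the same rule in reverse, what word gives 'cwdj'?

The output letters match the input read backwards, each shifted +9: bet reversed is teb. The word is reversed, then every letter is shifted forward by 9.
Undoing it on cwdj: shift back: c−9=t, w−9=n, d−9=u, j−9=a → tnua; then reverse → aunt.

aunt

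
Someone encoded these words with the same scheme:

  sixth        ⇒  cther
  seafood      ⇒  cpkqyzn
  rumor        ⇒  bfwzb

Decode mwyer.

Shifts by position in sixth: pos 0: s→c (+10), pos 1: i→t (+11), pos 2: x→h (+10), pos 3: t→e (+11) — repeating every 2. A repeating key of period 2 is used — shifts +10, +11 over and over.
Decoding mwyer: m−10=c, w−11=l, y−10=o, e−11=t, r−10=h.

cloth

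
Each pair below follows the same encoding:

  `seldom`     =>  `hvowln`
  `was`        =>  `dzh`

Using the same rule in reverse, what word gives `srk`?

hip

Each letter is replaced by its mirror in the alphabet: a↔z, b↔y, c↔x, and so on (the Atbash cipher).
Decoding srk: s↔h, r↔i, k↔p.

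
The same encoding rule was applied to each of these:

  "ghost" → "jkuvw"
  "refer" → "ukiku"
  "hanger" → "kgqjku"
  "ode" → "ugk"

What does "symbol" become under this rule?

vbpeuo

The shift depends on letter class: consonant g→j is +3, but vowel o→u is +6. Vowels shift forward by 6 and consonants shift forward by 3.
On symbol: s(cons)+3=v, y(cons)+3=b, m(cons)+3=p, b(cons)+3=e, o(vowel)+6=u, l(cons)+3=o.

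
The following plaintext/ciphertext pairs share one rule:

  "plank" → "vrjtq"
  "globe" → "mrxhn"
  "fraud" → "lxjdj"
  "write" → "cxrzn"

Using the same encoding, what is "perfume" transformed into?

The rule splits by letter class: vowels +9, consonants +6.
For perfume: p(cons)+6=v, e(vowel)+9=n, r(cons)+6=x, f(cons)+6=l, u(vowel)+9=d, m(cons)+6=s, e(vowel)+9=n.

vnxldsn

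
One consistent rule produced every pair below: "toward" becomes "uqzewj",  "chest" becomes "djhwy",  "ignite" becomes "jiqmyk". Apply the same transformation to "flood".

In toward: t→u is +1, o→q is +2, w→z is +3, a→e is +4 — the shift increases by 1 each position. Letter i (0-indexed) is shifted by i+1, so successive shifts are 1, 2, 3, ….
On flood: f+1=g, l+2=n, o+3=r, o+4=s, d+5=i.

gnrsi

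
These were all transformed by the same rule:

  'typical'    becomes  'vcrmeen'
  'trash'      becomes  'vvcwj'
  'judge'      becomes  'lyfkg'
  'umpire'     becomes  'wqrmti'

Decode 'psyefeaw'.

Shifts by position in typical: pos 0: t→v (+2), pos 1: y→c (+4), pos 2: p→r (+2), pos 3: i→m (+4) — repeating every 2. It's a Vigenère-style cipher with numeric key [2,4]: position i shifts by key[i mod 2].
Reversing it on psyefeaw: p−2=n, s−4=o, y−2=w, e−4=a, f−2=d, e−4=a, a−2=y, w−4=s.

nowadays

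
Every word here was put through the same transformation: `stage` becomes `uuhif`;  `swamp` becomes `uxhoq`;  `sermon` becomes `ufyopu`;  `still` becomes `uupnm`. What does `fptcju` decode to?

domain

A repeating key of period 3 is used — shifts +2, +1, +7 over and over.
Undoing it on fptcju: f−2=d, p−1=o, t−7=m, c−2=a, j−1=i, u−7=n.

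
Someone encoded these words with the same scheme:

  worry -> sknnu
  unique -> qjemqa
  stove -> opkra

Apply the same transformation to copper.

Compare letters: w→s is +22, o→k is +22, r→n is +22 — a constant shift. This is a Caesar cipher with shift 22.
Applying it to copper: c+22=y, o+22=k, p+22=l, p+22=l, e+22=a, r+22=n.

ykllan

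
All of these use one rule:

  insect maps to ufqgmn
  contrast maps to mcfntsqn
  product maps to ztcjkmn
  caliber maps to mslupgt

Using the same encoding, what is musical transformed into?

ikqumsl

i(8)→u(20) and n(13)→f(5) fit y≡23x+18 (mod 26); the inverse of 23 mod 26 is 17. This is an affine cipher: with a=0,…,z=25, each position x becomes (23x+18) mod 26.
Applying it to musical: m(12)→23·12+18≡8=i; u(20)→23·20+18≡10=k; s(18)→23·18+18≡16=q; i(8)→23·8+18≡20=u; c(2)→23·2+18≡12=m; a(0)→23·0+18≡18=s; l(11)→23·11+18≡11=l (all mod 26).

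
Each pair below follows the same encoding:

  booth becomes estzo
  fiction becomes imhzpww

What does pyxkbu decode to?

In booth: b→e is +3, o→s is +4, o→t is +5, t→z is +6 — the shift increases by 1 each position. The shift increases by 1 at each position, starting from +3: 3, 4, 5, ….
Undoing it on pyxkbu: p−3=m, y−4=u, x−5=s, k−6=e, b−7=u, u−8=m.

museum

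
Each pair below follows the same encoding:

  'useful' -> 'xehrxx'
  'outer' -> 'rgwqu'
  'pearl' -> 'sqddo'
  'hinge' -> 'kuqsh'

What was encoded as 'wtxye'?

It's a Vigenère-style cipher with numeric key [3,12]: position i shifts by key[i mod 2].
Undoing it on wtxye: w−3=t, t−12=h, x−3=u, y−12=m, e−3=b.

thumb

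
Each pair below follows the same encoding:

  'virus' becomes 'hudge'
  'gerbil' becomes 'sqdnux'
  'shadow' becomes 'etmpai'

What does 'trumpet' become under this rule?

fdgybqf

Compare letters: v→h is +12, i→u is +12, r→d is +12 — a constant shift. It's a constant shift of +12 (ROT12).
For trumpet: t+12=f, r+12=d, u+12=g, m+12=y, p+12=b, e+12=q, t+12=f.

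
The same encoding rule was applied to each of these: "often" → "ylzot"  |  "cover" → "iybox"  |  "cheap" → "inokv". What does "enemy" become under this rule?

otose

Two shifts are in play — +10 for a/e/i/o/u, +6 for every other letter.
On enemy: e(vowel)+10=o, n(cons)+6=t, e(vowel)+10=o, m(cons)+6=s, y(cons)+6=e.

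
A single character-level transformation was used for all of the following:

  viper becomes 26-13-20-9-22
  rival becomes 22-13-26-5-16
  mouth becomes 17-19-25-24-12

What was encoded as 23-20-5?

Each letter is replaced by its alphabet position (a=1..z=26) + 4.
Decoding 23-20-5: 23→(23−4)÷1=19=s, 20→(20−4)÷1=16=p, 5→(5−4)÷1=1=a.

spa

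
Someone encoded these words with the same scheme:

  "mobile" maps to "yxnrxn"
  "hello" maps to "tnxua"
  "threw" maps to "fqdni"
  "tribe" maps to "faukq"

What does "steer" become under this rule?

ecqnd

Shifts by position in mobile: pos 0: m→y (+12), pos 1: o→x (+9), pos 2: b→n (+12), pos 3: i→r (+9) — repeating every 2. It's a Vigenère-style cipher with numeric key [12,9]: position i shifts by key[i mod 2].
On steer: s+12=e, t+9=c, e+12=q, e+9=n, r+12=d.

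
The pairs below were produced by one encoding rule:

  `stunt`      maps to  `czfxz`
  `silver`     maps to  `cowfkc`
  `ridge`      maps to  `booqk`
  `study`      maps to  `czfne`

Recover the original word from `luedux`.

A repeating key of period 3 is used — shifts +10, +6, +11 over and over.
Undoing it on luedux: l−10=b, u−6=o, e−11=t, d−10=t, u−6=o, x−11=m.

bottom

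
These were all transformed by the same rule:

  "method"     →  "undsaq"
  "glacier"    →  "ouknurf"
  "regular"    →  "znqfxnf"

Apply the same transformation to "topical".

bxztonz

In method: m→u is +8, e→n is +9, t→d is +10, h→s is +11 — the shift increases by 1 each position. Letter i (0-indexed) is shifted by i+8, so successive shifts are 8, 9, 10, ….
Applying it to topical: t+8=b, o+9=x, p+10=z, i+11=t, c+12=o, a+13=n, l+14=z.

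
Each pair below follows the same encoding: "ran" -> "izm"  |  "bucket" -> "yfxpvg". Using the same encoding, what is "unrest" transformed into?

fmivhg

This is the alphabet-reversal cipher (Atbash): a becomes z, b becomes y, etc.
On unrest: u↔f, n↔m, r↔i, e↔v, s↔h, t↔g.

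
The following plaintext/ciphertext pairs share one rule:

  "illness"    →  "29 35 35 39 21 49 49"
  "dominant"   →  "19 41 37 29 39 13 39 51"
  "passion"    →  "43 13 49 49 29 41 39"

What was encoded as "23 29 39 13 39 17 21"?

With a=1..z=26, the number is 2·pos + 11.
Reversing it on 23 29 39 13 39 17 21: 23→(23−11)÷2=6=f, 29→(29−11)÷2=9=i, 39→(39−11)÷2=14=n, 13→(13−11)÷2=1=a, 39→(39−11)÷2=14=n, 17→(17−11)÷2=3=c, 21→(21−11)÷2=5=e.

finance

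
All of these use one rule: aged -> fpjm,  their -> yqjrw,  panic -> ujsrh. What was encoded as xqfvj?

The shifts repeat in a cycle of length 2: positions 0,1,… shift by +5, +9, then the pattern repeats.
Undoing it on xqfvj: x−5=s, q−9=h, f−5=a, v−9=m, j−5=e.

shame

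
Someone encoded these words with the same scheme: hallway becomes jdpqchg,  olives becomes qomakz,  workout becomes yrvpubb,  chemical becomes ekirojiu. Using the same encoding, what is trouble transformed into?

In hallway: h→j is +2, a→d is +3, l→p is +4, l→q is +5 — the shift increases by 1 each position. The shift increases by 1 at each position, starting from +2: 2, 3, 4, ….
For trouble: t+2=v, r+3=u, o+4=s, u+5=z, b+6=h, l+7=s, e+8=m.

vuszhsm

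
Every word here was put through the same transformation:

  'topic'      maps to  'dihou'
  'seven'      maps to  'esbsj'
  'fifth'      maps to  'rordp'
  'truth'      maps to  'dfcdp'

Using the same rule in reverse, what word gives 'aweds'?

waste

t(19)→d(3) and o(14)→i(8) fit y≡25x+22 (mod 26); the inverse of 25 mod 26 is 25. Treating letters as 0–25, the rule is x ↦ 25x + 22 (mod 26).
Reversing it on aweds: a(0)→25·(0−22)≡22=w; w(22)→25·(22−22)≡0=a; e(4)→25·(4−22)≡18=s; d(3)→25·(3−22)≡19=t; s(18)→25·(18−22)≡4=e (all mod 26).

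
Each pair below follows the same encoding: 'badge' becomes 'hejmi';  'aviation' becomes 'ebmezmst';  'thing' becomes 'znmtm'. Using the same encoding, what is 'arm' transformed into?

The shift depends on letter class: consonant b→h is +6, but vowel a→e is +4. The rule splits by letter class: vowels +4, consonants +6.
On arm: a(vowel)+4=e, r(cons)+6=x, m(cons)+6=s.

exs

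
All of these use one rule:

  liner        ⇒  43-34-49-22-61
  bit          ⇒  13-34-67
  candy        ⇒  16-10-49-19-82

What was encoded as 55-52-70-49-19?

pound

l(#12)→43 and i(#9)→34: differences scale by 3, so n = 3·pos + 7. The formula is n = 3×(alphabet index, a=1) + 7.
Undoing it on 55-52-70-49-19: 55→(55−7)÷3=16=p, 52→(52−7)÷3=15=o, 70→(70−7)÷3=21=u, 49→(49−7)÷3=14=n, 19→(19−7)÷3=4=d.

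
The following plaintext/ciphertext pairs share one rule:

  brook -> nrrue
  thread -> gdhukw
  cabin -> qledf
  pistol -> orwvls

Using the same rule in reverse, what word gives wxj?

gut

Two steps: reverse the string, then apply a Caesar shift of +3.
Reversing it on wxj: shift back: w−3=t, x−3=u, j−3=g → tug; then reverse → gut.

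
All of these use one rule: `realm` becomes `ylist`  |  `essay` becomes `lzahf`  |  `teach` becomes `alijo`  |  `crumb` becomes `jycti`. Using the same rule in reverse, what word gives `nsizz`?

glass

Shifts by position in realm: pos 0: r→y (+7), pos 1: e→l (+7), pos 2: a→i (+8), pos 3: l→s (+7), pos 4: m→t (+7) — repeating every 3. The shifts repeat in a cycle of length 3: positions 0,1,… shift by +7, +7, +8, then the pattern repeats.
Decoding nsizz: n−7=g, s−7=l, i−8=a, z−7=s, z−7=s.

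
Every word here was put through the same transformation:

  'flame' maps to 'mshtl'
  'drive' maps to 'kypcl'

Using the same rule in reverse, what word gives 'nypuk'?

Each letter is shifted forward by 7 in the alphabet (a Caesar shift of +7).
Reversing it on nypuk: n−7=g, y−7=r, p−7=i, u−7=n, k−7=d.

grind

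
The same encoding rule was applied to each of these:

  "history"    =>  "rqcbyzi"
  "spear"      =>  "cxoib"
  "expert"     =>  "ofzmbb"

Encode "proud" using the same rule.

zzycn

Shifts by position in history: pos 0: h→r (+10), pos 1: i→q (+8), pos 2: s→c (+10), pos 3: t→b (+8) — repeating every 2. It's a Vigenère-style cipher with numeric key [10,8]: position i shifts by key[i mod 2].
Applying it to proud: p+10=z, r+8=z, o+10=y, u+8=c, d+10=n.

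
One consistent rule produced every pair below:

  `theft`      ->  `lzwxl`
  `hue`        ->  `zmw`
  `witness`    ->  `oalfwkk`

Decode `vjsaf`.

drain

Compare letters: t→l is +18, h→z is +18, e→w is +18 — a constant shift. This is a Caesar cipher with shift 18.
Decoding vjsaf: v−18=d, j−18=r, s−18=a, a−18=i, f−18=n.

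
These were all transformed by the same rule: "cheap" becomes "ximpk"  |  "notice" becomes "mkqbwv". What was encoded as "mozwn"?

The output letters match the input read backwards, each shifted +8: cheap reversed is paehc. The word is reversed, then every letter is shifted forward by 8.
Undoing it on mozwn: shift back: m−8=e, o−8=g, z−8=r, w−8=o, n−8=f → egrof; then reverse → forge.

forge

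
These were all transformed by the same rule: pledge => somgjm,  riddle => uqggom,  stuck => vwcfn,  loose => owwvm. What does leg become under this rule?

omj

The shift depends on letter class: consonant p→s is +3, but vowel e→m is +8. Two shifts are in play — +8 for a/e/i/o/u, +3 for every other letter.
For leg: l(cons)+3=o, e(vowel)+8=m, g(cons)+3=j.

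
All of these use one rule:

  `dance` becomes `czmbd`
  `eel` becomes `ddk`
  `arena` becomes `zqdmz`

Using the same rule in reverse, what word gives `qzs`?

rat

This is a Caesar cipher with shift 25.
Reversing it on qzs: q−25=r, z−25=a, s−25=t.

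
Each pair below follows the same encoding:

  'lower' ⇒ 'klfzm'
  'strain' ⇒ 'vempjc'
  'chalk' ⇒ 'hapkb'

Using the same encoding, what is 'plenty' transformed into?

ukzcex

l(11)→k(10) and o(14)→l(11) fit y≡9x+15 (mod 26); the inverse of 9 mod 26 is 3. Treating letters as 0–25, the rule is x ↦ 9x + 15 (mod 26).
On plenty: p(15)→9·15+15≡20=u; l(11)→9·11+15≡10=k; e(4)→9·4+15≡25=z; n(13)→9·13+15≡2=c; t(19)→9·19+15≡4=e; y(24)→9·24+15≡23=x (all mod 26).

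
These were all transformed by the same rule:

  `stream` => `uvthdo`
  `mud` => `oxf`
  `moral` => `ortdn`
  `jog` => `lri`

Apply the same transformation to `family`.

hdolna

The shift depends on letter class: consonant s→u is +2, but vowel e→h is +3. Vowels shift forward by 3 and consonants shift forward by 2.
For family: f(cons)+2=h, a(vowel)+3=d, m(cons)+2=o, i(vowel)+3=l, l(cons)+2=n, y(cons)+2=a.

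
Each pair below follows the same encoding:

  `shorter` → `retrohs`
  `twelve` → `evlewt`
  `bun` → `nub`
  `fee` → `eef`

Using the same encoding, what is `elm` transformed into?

mle

The word is simply reversed.
For elm: reverse → mle.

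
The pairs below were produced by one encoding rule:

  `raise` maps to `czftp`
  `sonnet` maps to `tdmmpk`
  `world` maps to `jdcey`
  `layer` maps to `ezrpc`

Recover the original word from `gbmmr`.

r(17)→c(2) and a(0)→z(25) fit y≡17x+25 (mod 26); the inverse of 17 mod 26 is 23. This is an affine cipher: with a=0,…,z=25, each position x becomes (17x+25) mod 26.
Undoing it on gbmmr: g(6)→23·(6−25)≡5=f; b(1)→23·(1−25)≡20=u; m(12)→23·(12−25)≡13=n; m(12)→23·(12−25)≡13=n; r(17)→23·(17−25)≡24=y (all mod 26).

funny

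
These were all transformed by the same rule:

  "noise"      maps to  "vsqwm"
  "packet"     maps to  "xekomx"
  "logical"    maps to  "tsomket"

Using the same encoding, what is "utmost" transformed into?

Shifts by position in noise: pos 0: n→v (+8), pos 1: o→s (+4), pos 2: i→q (+8), pos 3: s→w (+4) — repeating every 2. A repeating key of period 2 is used — shifts +8, +4 over and over.
On utmost: u+8=c, t+4=x, m+8=u, o+4=s, s+8=a, t+4=x.

cxusax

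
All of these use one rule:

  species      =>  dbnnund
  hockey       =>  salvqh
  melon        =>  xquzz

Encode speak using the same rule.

dbnlw

Shifts by position in species: pos 0: s→d (+11), pos 1: p→b (+12), pos 2: e→n (+9), pos 3: c→n (+11), pos 4: i→u (+12), pos 5: e→n (+9) — repeating every 3. The shifts repeat in a cycle of length 3: positions 0,1,… shift by +11, +12, +9, then the pattern repeats.
Applying it to speak: s+11=d, p+12=b, e+9=n, a+11=l, k+12=w.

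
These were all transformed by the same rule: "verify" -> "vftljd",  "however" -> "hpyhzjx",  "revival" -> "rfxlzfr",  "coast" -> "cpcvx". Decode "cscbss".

crayon

The shift increases by 1 at each position, starting from +0: 0, 1, 2, ….
Undoing it on cscbss: c−0=c, s−1=r, c−2=a, b−3=y, s−4=o, s−5=n.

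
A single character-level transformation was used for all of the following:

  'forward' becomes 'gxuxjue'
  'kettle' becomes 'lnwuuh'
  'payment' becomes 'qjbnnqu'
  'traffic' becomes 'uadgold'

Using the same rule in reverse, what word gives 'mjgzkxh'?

ladybug

Shifts by position in forward: pos 0: f→g (+1), pos 1: o→x (+9), pos 2: r→u (+3), pos 3: w→x (+1), pos 4: a→j (+9), pos 5: r→u (+3) — repeating every 3. The shifts repeat in a cycle of length 3: positions 0,1,… shift by +1, +9, +3, then the pattern repeats.
Undoing it on mjgzkxh: m−1=l, j−9=a, g−3=d, z−1=y, k−9=b, x−3=u, h−1=g.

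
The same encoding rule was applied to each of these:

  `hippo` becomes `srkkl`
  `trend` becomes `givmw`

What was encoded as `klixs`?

porch

Letters are reflected about the middle of the alphabet (position → 25−position): Atbash.
Decoding klixs: k↔p, l↔o, i↔r, x↔c, s↔h.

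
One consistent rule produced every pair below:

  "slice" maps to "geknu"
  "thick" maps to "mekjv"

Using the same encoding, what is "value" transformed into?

gwncx

The word is reversed, then every letter is shifted forward by 2.
Applying it to value: reverse → eulav; then shift: e+2=g, u+2=w, l+2=n, a+2=c, v+2=x.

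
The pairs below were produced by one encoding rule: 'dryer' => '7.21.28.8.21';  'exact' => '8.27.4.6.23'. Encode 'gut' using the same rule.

10.24.23

Letters become their 1-based position plus 3 (so a→4, b→5, …).
On gut: g=7→10, u=21→24, t=20→23.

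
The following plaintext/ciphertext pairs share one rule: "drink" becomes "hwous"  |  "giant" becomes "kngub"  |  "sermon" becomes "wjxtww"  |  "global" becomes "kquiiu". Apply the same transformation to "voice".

ztojm

In drink: d→h is +4, r→w is +5, i→o is +6, n→u is +7 — the shift increases by 1 each position. The shift increases by 1 at each position, starting from +4: 4, 5, 6, ….
For voice: v+4=z, o+5=t, i+6=o, c+7=j, e+8=m.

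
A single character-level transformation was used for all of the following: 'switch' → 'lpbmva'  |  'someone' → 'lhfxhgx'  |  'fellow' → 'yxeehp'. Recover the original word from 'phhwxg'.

Every letter moves 19 places later in the alphabet, wrapping around z→a.
Reversing it on phhwxg: p−19=w, h−19=o, h−19=o, w−19=d, x−19=e, g−19=n.

wooden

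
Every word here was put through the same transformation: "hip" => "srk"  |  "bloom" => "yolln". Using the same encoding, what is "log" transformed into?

Each pair mirrors across the alphabet (h↔s, i↔r, p↔k): positions sum to 25. This is the alphabet-reversal cipher (Atbash): a becomes z, b becomes y, etc.
On log: l↔o, o↔l, g↔t.

olt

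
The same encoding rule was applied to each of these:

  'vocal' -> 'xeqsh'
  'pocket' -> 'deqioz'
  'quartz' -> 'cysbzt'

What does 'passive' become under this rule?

v(21)→x(23) and o(14)→e(4) fit y≡25x+18 (mod 26); the inverse of 25 mod 26 is 25. Treating letters as 0–25, the rule is x ↦ 25x + 18 (mod 26).
For passive: p(15)→25·15+18≡3=d; a(0)→25·0+18≡18=s; s(18)→25·18+18≡0=a; s(18)→25·18+18≡0=a; i(8)→25·8+18≡10=k; v(21)→25·21+18≡23=x; e(4)→25·4+18≡14=o (all mod 26).

dsaakxo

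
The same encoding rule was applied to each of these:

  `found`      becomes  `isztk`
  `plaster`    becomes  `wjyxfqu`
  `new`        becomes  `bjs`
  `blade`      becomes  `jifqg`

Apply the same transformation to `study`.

dizyx

Two steps: reverse the string, then apply a Caesar shift of +5.
For study: reverse → yduts; then shift: y+5=d, d+5=i, u+5=z, t+5=y, s+5=x.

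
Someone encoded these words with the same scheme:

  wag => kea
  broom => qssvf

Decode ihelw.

shade

The output letters match the input read backwards, each shifted +4: wag reversed is gaw. The word is reversed, then every letter is shifted forward by 4.
Undoing it on ihelw: shift back: i−4=e, h−4=d, e−4=a, l−4=h, w−4=s → edahs; then reverse → shade.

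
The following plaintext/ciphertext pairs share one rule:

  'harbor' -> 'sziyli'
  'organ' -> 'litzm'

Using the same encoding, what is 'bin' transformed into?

Each pair mirrors across the alphabet (h↔s, a↔z, r↔i): positions sum to 25. Letters are reflected about the middle of the alphabet (position → 25−position): Atbash.
Applying it to bin: b↔y, i↔r, n↔m.

yrm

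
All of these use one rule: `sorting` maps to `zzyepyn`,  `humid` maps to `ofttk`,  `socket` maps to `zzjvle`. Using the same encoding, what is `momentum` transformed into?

tztpuebx

Shifts by position in sorting: pos 0: s→z (+7), pos 1: o→z (+11), pos 2: r→y (+7), pos 3: t→e (+11) — repeating every 2. It's a Vigenère-style cipher with numeric key [7,11]: position i shifts by key[i mod 2].
Applying it to momentum: m+7=t, o+11=z, m+7=t, e+11=p, n+7=u, t+11=e, u+7=b, m+11=x.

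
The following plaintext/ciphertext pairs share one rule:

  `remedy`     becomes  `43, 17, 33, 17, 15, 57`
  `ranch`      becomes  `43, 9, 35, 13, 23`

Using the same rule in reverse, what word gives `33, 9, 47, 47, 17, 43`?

r(#18)→43 and e(#5)→17: differences scale by 2, so n = 2·pos + 7. With a=1..z=26, the number is 2·pos + 7.
Undoing it on 33, 9, 47, 47, 17, 43: 33→(33−7)÷2=13=m, 9→(9−7)÷2=1=a, 47→(47−7)÷2=20=t, 47→(47−7)÷2=20=t, 17→(17−7)÷2=5=e, 43→(43−7)÷2=18=r.

matter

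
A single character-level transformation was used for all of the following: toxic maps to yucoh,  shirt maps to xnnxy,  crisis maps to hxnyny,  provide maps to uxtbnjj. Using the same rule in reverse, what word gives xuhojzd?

Shifts by position in toxic: pos 0: t→y (+5), pos 1: o→u (+6), pos 2: x→c (+5), pos 3: i→o (+6) — repeating every 2. It's a Vigenère-style cipher with numeric key [5,6]: position i shifts by key[i mod 2].
Reversing it on xuhojzd: x−5=s, u−6=o, h−5=c, o−6=i, j−5=e, z−6=t, d−5=y.

society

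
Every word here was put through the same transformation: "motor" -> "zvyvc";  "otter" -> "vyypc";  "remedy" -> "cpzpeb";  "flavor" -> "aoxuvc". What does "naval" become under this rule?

Treating letters as 0–25, the rule is x ↦ 11x + 23 (mod 26).
On naval: n(13)→11·13+23≡10=k; a(0)→11·0+23≡23=x; v(21)→11·21+23≡20=u; a(0)→11·0+23≡23=x; l(11)→11·11+23≡14=o (all mod 26).

kxuxo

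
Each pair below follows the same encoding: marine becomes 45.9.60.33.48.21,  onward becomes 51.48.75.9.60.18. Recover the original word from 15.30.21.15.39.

check

The formula is n = 3×(alphabet index, a=1) + 6.
Reversing it on 15.30.21.15.39: 15→(15−6)÷3=3=c, 30→(30−6)÷3=8=h, 21→(21−6)÷3=5=e, 15→(15−6)÷3=3=c, 39→(39−6)÷3=11=k.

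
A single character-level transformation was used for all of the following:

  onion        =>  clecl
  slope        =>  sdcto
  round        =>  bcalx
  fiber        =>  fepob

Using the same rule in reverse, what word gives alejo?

o(14)→c(2) and n(13)→l(11) fit y≡17x+24 (mod 26); the inverse of 17 mod 26 is 23. Treating letters as 0–25, the rule is x ↦ 17x + 24 (mod 26).
Undoing it on alejo: a(0)→23·(0−24)≡20=u; l(11)→23·(11−24)≡13=n; e(4)→23·(4−24)≡8=i; j(9)→23·(9−24)≡19=t; o(14)→23·(14−24)≡4=e (all mod 26).

unite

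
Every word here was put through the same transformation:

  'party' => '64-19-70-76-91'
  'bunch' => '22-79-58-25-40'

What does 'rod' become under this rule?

70-61-28

p(#16)→64 and a(#1)→19: differences scale by 3, so n = 3·pos + 16. The formula is n = 3×(alphabet index, a=1) + 16.
Applying it to rod: r=18→70, o=15→61, d=4→28.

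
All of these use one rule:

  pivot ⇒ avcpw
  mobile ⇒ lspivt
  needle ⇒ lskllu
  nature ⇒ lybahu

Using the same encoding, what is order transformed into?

The output letters match the input read backwards, each shifted +7: pivot reversed is tovip. Read the word backwards and shift each letter +7.
For order: reverse → redro; then shift: r+7=y, e+7=l, d+7=k, r+7=y, o+7=v.

ylkyv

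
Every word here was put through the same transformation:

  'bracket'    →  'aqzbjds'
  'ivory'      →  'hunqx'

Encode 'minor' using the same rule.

Compare letters: b→a is +25, r→q is +25, a→z is +25 — a constant shift. Each letter is shifted forward by 25 in the alphabet (a Caesar shift of +25).
On minor: m+25=l, i+25=h, n+25=m, o+25=n, r+25=q.

lhmnq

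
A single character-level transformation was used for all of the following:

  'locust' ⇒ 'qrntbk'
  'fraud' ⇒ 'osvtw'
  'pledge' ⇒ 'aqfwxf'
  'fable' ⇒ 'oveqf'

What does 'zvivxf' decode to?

This is an affine cipher: with a=0,…,z=25, each position x becomes (9x+21) mod 26.
Undoing it on zvivxf: z(25)→3·(25−21)≡12=m; v(21)→3·(21−21)≡0=a; i(8)→3·(8−21)≡13=n; v(21)→3·(21−21)≡0=a; x(23)→3·(23−21)≡6=g; f(5)→3·(5−21)≡4=e (all mod 26).

manage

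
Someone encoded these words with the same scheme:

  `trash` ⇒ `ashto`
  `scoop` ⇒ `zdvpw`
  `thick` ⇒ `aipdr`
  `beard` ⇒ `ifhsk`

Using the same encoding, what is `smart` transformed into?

It's a Vigenère-style cipher with numeric key [7,1]: position i shifts by key[i mod 2].
On smart: s+7=z, m+1=n, a+7=h, r+1=s, t+7=a.

znhsa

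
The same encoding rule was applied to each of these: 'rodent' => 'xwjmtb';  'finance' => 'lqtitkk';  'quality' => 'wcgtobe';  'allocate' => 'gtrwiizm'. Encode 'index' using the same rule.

A repeating key of period 2 is used — shifts +6, +8 over and over.
For index: i+6=o, n+8=v, d+6=j, e+8=m, x+6=d.

ovjmd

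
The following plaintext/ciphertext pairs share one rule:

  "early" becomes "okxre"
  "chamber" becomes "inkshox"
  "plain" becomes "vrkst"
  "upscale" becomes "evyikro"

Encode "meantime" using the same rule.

Two shifts are in play — +10 for a/e/i/o/u, +6 for every other letter.
Applying it to meantime: m(cons)+6=s, e(vowel)+10=o, a(vowel)+10=k, n(cons)+6=t, t(cons)+6=z, i(vowel)+10=s, m(cons)+6=s, e(vowel)+10=o.

soktzsso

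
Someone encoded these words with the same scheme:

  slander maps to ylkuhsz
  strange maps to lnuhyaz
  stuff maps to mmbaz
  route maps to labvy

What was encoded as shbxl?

equal

The output letters match the input read backwards, each shifted +7: slander reversed is rednals. The word is reversed, then every letter is shifted forward by 7.
Undoing it on shbxl: shift back: s−7=l, h−7=a, b−7=u, x−7=q, l−7=e → lauqe; then reverse → equal.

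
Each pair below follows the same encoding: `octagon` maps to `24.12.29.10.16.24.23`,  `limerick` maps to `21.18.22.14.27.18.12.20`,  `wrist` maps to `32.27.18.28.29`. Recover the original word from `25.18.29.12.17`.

Each letter is replaced by its alphabet position (a=1..z=26) + 9.
Undoing it on 25.18.29.12.17: 25→(25−9)÷1=16=p, 18→(18−9)÷1=9=i, 29→(29−9)÷1=20=t, 12→(12−9)÷1=3=c, 17→(17−9)÷1=8=h.

pitch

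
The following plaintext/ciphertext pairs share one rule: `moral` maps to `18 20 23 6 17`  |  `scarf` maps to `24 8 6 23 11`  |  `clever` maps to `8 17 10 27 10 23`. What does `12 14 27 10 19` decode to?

given

Each letter is replaced by its alphabet position (a=1..z=26) + 5.
Reversing it on 12 14 27 10 19: 12→(12−5)÷1=7=g, 14→(14−5)÷1=9=i, 27→(27−5)÷1=22=v, 10→(10−5)÷1=5=e, 19→(19−5)÷1=14=n.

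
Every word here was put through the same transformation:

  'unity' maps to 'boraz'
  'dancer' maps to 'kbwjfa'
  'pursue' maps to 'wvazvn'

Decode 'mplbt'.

focus

Shifts by position in unity: pos 0: u→b (+7), pos 1: n→o (+1), pos 2: i→r (+9), pos 3: t→a (+7), pos 4: y→z (+1) — repeating every 3. The shifts repeat in a cycle of length 3: positions 0,1,… shift by +7, +1, +9, then the pattern repeats.
Decoding mplbt: m−7=f, p−1=o, l−9=c, b−7=u, t−1=s.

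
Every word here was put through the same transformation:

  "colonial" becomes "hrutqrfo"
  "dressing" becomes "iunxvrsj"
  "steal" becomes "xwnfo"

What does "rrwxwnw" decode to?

monster

A repeating key of period 3 is used — shifts +5, +3, +9 over and over.
Reversing it on rrwxwnw: r−5=m, r−3=o, w−9=n, x−5=s, w−3=t, n−9=e, w−5=r.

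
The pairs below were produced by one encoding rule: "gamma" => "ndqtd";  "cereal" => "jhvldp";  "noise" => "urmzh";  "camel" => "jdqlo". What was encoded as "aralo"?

A repeating key of period 3 is used — shifts +7, +3, +4 over and over.
Decoding aralo: a−7=t, r−3=o, a−4=w, l−7=e, o−3=l.

towel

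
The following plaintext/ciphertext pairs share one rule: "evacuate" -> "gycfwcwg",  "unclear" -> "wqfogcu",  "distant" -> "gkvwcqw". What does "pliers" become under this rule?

The shift depends on letter class: consonant v→y is +3, but vowel e→g is +2. The rule splits by letter class: vowels +2, consonants +3.
On pliers: p(cons)+3=s, l(cons)+3=o, i(vowel)+2=k, e(vowel)+2=g, r(cons)+3=u, s(cons)+3=v.

sokguv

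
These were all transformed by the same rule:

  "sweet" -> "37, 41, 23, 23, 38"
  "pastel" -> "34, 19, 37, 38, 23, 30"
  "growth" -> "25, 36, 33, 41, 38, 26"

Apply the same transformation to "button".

s is letter #19 and maps to 37: an offset of 18. Letters become their 1-based position plus 18 (so a→19, b→20, …).
Applying it to button: b=2→20, u=21→39, t=20→38, t=20→38, o=15→33, n=14→32.

20, 39, 38, 38, 33, 32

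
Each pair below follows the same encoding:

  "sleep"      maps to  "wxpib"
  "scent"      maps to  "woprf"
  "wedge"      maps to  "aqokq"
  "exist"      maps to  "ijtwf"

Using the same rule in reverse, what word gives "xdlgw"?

track

The shifts repeat in a cycle of length 3: positions 0,1,… shift by +4, +12, +11, then the pattern repeats.
Decoding xdlgw: x−4=t, d−12=r, l−11=a, g−4=c, w−12=k.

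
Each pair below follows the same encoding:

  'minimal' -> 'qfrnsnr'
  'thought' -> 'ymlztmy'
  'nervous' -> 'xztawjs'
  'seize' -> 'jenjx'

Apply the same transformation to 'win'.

snb

The output letters match the input read backwards, each shifted +5: minimal reversed is laminim. Two steps: reverse the string, then apply a Caesar shift of +5.
For win: reverse → niw; then shift: n+5=s, i+5=n, w+5=b.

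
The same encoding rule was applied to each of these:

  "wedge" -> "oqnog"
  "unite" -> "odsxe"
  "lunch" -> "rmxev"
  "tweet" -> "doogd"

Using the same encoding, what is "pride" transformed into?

onsbz

The output letters match the input read backwards, each shifted +10: wedge reversed is egdew. Two steps: reverse the string, then apply a Caesar shift of +10.
Applying it to pride: reverse → edirp; then shift: e+10=o, d+10=n, i+10=s, r+10=b, p+10=z.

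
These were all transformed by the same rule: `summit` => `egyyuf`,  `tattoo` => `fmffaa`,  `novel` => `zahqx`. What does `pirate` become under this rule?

Compare letters: s→e is +12, u→g is +12, m→y is +12 — a constant shift. Each letter is shifted forward by 12 in the alphabet (a Caesar shift of +12).
For pirate: p+12=b, i+12=u, r+12=d, a+12=m, t+12=f, e+12=q.

budmfq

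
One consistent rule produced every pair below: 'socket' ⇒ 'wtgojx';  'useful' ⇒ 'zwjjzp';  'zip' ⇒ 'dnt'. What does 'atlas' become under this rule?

The shift depends on letter class: consonant s→w is +4, but vowel o→t is +5. Vowels shift forward by 5 and consonants shift forward by 4.
On atlas: a(vowel)+5=f, t(cons)+4=x, l(cons)+4=p, a(vowel)+5=f, s(cons)+4=w.

fxpfw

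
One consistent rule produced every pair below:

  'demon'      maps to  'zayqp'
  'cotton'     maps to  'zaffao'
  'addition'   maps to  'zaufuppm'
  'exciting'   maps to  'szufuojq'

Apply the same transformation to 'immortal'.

The output letters match the input read backwards, each shifted +12: demon reversed is nomed. Read the word backwards and shift each letter +12.
Applying it to immortal: reverse → latrommi; then shift: l+12=x, a+12=m, t+12=f, r+12=d, o+12=a, m+12=y, m+12=y, i+12=u.

xmfdayyu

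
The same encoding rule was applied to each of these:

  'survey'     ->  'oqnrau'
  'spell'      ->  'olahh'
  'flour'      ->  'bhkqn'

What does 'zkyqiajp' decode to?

Compare letters: s→o is +22, u→q is +22, r→n is +22 — a constant shift. Every letter moves 22 places later in the alphabet, wrapping around z→a.
Reversing it on zkyqiajp: z−22=d, k−22=o, y−22=c, q−22=u, i−22=m, a−22=e, j−22=n, p−22=t.

document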